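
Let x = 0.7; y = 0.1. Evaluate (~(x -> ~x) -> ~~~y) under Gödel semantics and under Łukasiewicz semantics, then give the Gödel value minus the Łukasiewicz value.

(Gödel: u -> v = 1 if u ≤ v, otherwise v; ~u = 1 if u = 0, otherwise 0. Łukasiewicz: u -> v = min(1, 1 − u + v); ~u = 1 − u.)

-1.00

Gödel evaluation:
  ~x: Gödel ¬ of 0.7 = 0 (operand ≠ 0)
  (x -> ~x): 0.7 > 0, so result = 0
  ~(x -> ~x): Gödel ¬ of 0 = 1 (operand is 0)
  ~y: Gödel ¬ of 0.1 = 0 (operand ≠ 0)
  ~~y: Gödel ¬ of 0 = 1 (operand is 0)
  ~~~y: Gödel ¬ of 1 = 0 (operand ≠ 0)
  (~(x -> ~x) -> ~~~y): 1 > 0, so result = 0
  Gödel value = 0
Łukasiewicz evaluation:
  ~x: Łukasiewicz ¬ gives 1 − 0.7 = 0.3
  (x -> ~x): min(1, 1 − 0.7 + 0.3) = 0.6
  ~(x -> ~x): Łukasiewicz ¬ gives 1 − 0.6 = 0.4
  ~y: Łukasiewicz ¬ gives 1 − 0.1 = 0.9
  ~~y: Łukasiewicz ¬ gives 1 − 0.9 = 0.1
  ~~~y: Łukasiewicz ¬ gives 1 − 0.1 = 0.9
  (~(x -> ~x) -> ~~~y): min(1, 1 − 0.4 + 0.9) = 1
  Łukasiewicz value = 1
Difference: 0 − 1 = -1.00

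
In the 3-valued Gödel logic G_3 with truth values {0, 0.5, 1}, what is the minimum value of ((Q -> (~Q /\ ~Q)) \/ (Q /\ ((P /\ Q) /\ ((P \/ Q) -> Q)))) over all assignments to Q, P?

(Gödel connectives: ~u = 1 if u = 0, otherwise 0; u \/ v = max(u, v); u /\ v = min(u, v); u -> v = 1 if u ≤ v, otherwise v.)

The minimum is attained at Q = 0.5, P = 0:
  ~Q: Gödel ¬ of 0.5 = 0 (operand ≠ 0)
  ~Q: Gödel ¬ of 0.5 = 0 (operand ≠ 0)
  (~Q /\ ~Q) = min(0, 0) = 0
  (Q -> (~Q /\ ~Q)): 0.5 > 0, so result = 0
  (P /\ Q) = min(0, 0.5) = 0
  (P \/ Q) = max(0, 0.5) = 0.5
  ((P \/ Q) -> Q): 0.5 ≤ 0.5, so result = 1
  ((P /\ Q) /\ ((P \/ Q) -> Q)) = min(0, 1) = 0
  (Q /\ ((P /\ Q) /\ ((P \/ Q) -> Q))) = min(0.5, 0) = 0
  ((Q -> (~Q /\ ~Q)) \/ (Q /\ ((P /\ Q) /\ ((P \/ Q) -> Q)))) = max(0, 0) = 0
Checking all 9 assignments confirms none give a value below 0.00.

0.00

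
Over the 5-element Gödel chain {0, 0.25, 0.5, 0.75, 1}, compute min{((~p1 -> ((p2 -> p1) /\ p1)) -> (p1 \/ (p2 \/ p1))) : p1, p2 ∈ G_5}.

The minimum is attained at p1 = 0.25, p2 = 0:
  ~p1: Gödel ¬ of 0.25 = 0 (operand ≠ 0)
  (p2 -> p1): 0 ≤ 0.25, so result = 1
  ((p2 -> p1) /\ p1) = min(1, 0.25) = 0.25
  (~p1 -> ((p2 -> p1) /\ p1)): 0 ≤ 0.25, so result = 1
  (p2 \/ p1) = max(0, 0.25) = 0.25
  (p1 \/ (p2 \/ p1)) = max(0.25, 0.25) = 0.25
  ((~p1 -> ((p2 -> p1) /\ p1)) -> (p1 \/ (p2 \/ p1))): 1 > 0.25, so result = 0.25
Checking all 25 assignments confirms none give a value below 0.25.

0.25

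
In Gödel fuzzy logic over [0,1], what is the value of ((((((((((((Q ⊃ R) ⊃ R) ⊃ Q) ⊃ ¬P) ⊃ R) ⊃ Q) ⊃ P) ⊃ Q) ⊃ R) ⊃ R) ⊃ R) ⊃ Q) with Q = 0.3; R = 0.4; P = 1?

0.30

(Q ⊃ R): 0.3 ≤ 0.4, so result = 1
((Q ⊃ R) ⊃ R): 1 > 0.4, so result = 0.4
(((Q ⊃ R) ⊃ R) ⊃ Q): 0.4 > 0.3, so result = 0.3
¬P: Gödel ¬ of 1 = 0 (operand ≠ 0)
((((Q ⊃ R) ⊃ R) ⊃ Q) ⊃ ¬P): 0.3 > 0, so result = 0
(((((Q ⊃ R) ⊃ R) ⊃ Q) ⊃ ¬P) ⊃ R): 0 ≤ 0.4, so result = 1
((((((Q ⊃ R) ⊃ R) ⊃ Q) ⊃ ¬P) ⊃ R) ⊃ Q): 1 > 0.3, so result = 0.3
(((((((Q ⊃ R) ⊃ R) ⊃ Q) ⊃ ¬P) ⊃ R) ⊃ Q) ⊃ P): 0.3 ≤ 1, so result = 1
((((((((Q ⊃ R) ⊃ R) ⊃ Q) ⊃ ¬P) ⊃ R) ⊃ Q) ⊃ P) ⊃ Q): 1 > 0.3, so result = 0.3
(((((((((Q ⊃ R) ⊃ R) ⊃ Q) ⊃ ¬P) ⊃ R) ⊃ Q) ⊃ P) ⊃ Q) ⊃ R): 0.3 ≤ 0.4, so result = 1
((((((((((Q ⊃ R) ⊃ R) ⊃ Q) ⊃ ¬P) ⊃ R) ⊃ Q) ⊃ P) ⊃ Q) ⊃ R) ⊃ R): 1 > 0.4, so result = 0.4
(((((((((((Q ⊃ R) ⊃ R) ⊃ Q) ⊃ ¬P) ⊃ R) ⊃ Q) ⊃ P) ⊃ Q) ⊃ R) ⊃ R) ⊃ R): 0.4 ≤ 0.4, so result = 1
((((((((((((Q ⊃ R) ⊃ R) ⊃ Q) ⊃ ¬P) ⊃ R) ⊃ Q) ⊃ P) ⊃ Q) ⊃ R) ⊃ R) ⊃ R) ⊃ Q): 1 > 0.3, so result = 0.3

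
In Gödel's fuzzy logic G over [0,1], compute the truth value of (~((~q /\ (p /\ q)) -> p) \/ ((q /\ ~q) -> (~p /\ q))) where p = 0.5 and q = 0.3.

1.00

~q: Gödel ¬ of 0.3 = 0 (operand ≠ 0)
(p /\ q) = min(0.5, 0.3) = 0.3
(~q /\ (p /\ q)) = min(0, 0.3) = 0
((~q /\ (p /\ q)) -> p): 0 ≤ 0.5, so result = 1
~((~q /\ (p /\ q)) -> p): Gödel ¬ of 1 = 0 (operand ≠ 0)
~q: Gödel ¬ of 0.3 = 0 (operand ≠ 0)
(q /\ ~q) = min(0.3, 0) = 0
~p: Gödel ¬ of 0.5 = 0 (operand ≠ 0)
(~p /\ q) = min(0, 0.3) = 0
((q /\ ~q) -> (~p /\ q)): 0 ≤ 0, so result = 1
(~((~q /\ (p /\ q)) -> p) \/ ((q /\ ~q) -> (~p /\ q))) = max(0, 1) = 1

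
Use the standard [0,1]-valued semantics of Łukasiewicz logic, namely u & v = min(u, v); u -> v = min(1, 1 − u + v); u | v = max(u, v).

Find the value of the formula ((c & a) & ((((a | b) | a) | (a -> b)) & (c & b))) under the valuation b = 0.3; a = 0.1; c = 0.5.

0.10

(c & a) = min(0.5, 0.1) = 0.1
(a | b) = max(0.1, 0.3) = 0.3
((a | b) | a) = max(0.3, 0.1) = 0.3
(a -> b): min(1, 1 − 0.1 + 0.3) = 1
(((a | b) | a) | (a -> b)) = max(0.3, 1) = 1
(c & b) = min(0.5, 0.3) = 0.3
((((a | b) | a) | (a -> b)) & (c & b)) = min(1, 0.3) = 0.3
((c & a) & ((((a | b) | a) | (a -> b)) & (c & b))) = min(0.1, 0.3) = 0.1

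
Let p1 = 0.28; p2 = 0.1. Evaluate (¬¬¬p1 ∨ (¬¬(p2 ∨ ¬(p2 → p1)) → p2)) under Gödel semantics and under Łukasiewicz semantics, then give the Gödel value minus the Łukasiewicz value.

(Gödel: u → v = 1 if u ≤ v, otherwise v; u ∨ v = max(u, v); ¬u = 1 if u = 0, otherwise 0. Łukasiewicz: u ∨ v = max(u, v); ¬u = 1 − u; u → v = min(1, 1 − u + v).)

Gödel evaluation:
  ¬p1: Gödel ¬ of 0.28 = 0 (operand ≠ 0)
  ¬¬p1: Gödel ¬ of 0 = 1 (operand is 0)
  ¬¬¬p1: Gödel ¬ of 1 = 0 (operand ≠ 0)
  (p2 → p1): 0.1 ≤ 0.28, so result = 1
  ¬(p2 → p1): Gödel ¬ of 1 = 0 (operand ≠ 0)
  (p2 ∨ ¬(p2 → p1)) = max(0.1, 0) = 0.1
  ¬(p2 ∨ ¬(p2 → p1)): Gödel ¬ of 0.1 = 0 (operand ≠ 0)
  ¬¬(p2 ∨ ¬(p2 → p1)): Gödel ¬ of 0 = 1 (operand is 0)
  (¬¬(p2 ∨ ¬(p2 → p1)) → p2): 1 > 0.1, so result = 0.1
  (¬¬¬p1 ∨ (¬¬(p2 ∨ ¬(p2 → p1)) → p2)) = max(0, 0.1) = 0.1
  Gödel value = 0.1
Łukasiewicz evaluation:
  ¬p1: Łukasiewicz ¬ gives 1 − 0.28 = 0.72
  ¬¬p1: Łukasiewicz ¬ gives 1 − 0.72 = 0.28
  ¬¬¬p1: Łukasiewicz ¬ gives 1 − 0.28 = 0.72
  (p2 → p1): min(1, 1 − 0.1 + 0.28) = 1
  ¬(p2 → p1): Łukasiewicz ¬ gives 1 − 1 = 0
  (p2 ∨ ¬(p2 → p1)) = max(0.1, 0) = 0.1
  ¬(p2 ∨ ¬(p2 → p1)): Łukasiewicz ¬ gives 1 − 0.1 = 0.9
  ¬¬(p2 ∨ ¬(p2 → p1)): Łukasiewicz ¬ gives 1 − 0.9 = 0.1
  (¬¬(p2 ∨ ¬(p2 → p1)) → p2): min(1, 1 − 0.1 + 0.1) = 1
  (¬¬¬p1 ∨ (¬¬(p2 ∨ ¬(p2 → p1)) → p2)) = max(0.72, 1) = 1
  Łukasiewicz value = 1
Difference: 0.1 − 1 = -0.90

-0.90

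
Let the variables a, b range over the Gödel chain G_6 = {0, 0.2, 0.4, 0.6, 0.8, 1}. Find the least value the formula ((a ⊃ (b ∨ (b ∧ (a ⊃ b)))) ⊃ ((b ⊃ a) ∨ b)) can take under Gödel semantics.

The minimum is attained at a = 0, b = 0.2:
  (a ⊃ b): 0 ≤ 0.2, so result = 1
  (b ∧ (a ⊃ b)) = min(0.2, 1) = 0.2
  (b ∨ (b ∧ (a ⊃ b))) = max(0.2, 0.2) = 0.2
  (a ⊃ (b ∨ (b ∧ (a ⊃ b)))): 0 ≤ 0.2, so result = 1
  (b ⊃ a): 0.2 > 0, so result = 0
  ((b ⊃ a) ∨ b) = max(0, 0.2) = 0.2
  ((a ⊃ (b ∨ (b ∧ (a ⊃ b)))) ⊃ ((b ⊃ a) ∨ b)): 1 > 0.2, so result = 0.2
Checking all 36 assignments confirms none give a value below 0.20.

0.20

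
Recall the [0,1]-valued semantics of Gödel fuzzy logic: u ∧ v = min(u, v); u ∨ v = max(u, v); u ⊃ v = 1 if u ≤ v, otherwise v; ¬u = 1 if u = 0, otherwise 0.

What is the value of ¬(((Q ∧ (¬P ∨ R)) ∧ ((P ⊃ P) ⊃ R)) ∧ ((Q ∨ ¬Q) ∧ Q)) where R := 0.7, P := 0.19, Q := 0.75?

0.00

¬P: Gödel ¬ of 0.19 = 0 (operand ≠ 0)
(¬P ∨ R) = max(0, 0.7) = 0.7
(Q ∧ (¬P ∨ R)) = min(0.75, 0.7) = 0.7
(P ⊃ P): 0.19 ≤ 0.19, so result = 1
((P ⊃ P) ⊃ R): 1 > 0.7, so result = 0.7
((Q ∧ (¬P ∨ R)) ∧ ((P ⊃ P) ⊃ R)) = min(0.7, 0.7) = 0.7
¬Q: Gödel ¬ of 0.75 = 0 (operand ≠ 0)
(Q ∨ ¬Q) = max(0.75, 0) = 0.75
((Q ∨ ¬Q) ∧ Q) = min(0.75, 0.75) = 0.75
(((Q ∧ (¬P ∨ R)) ∧ ((P ⊃ P) ⊃ R)) ∧ ((Q ∨ ¬Q) ∧ Q)) = min(0.7, 0.75) = 0.7
¬(((Q ∧ (¬P ∨ R)) ∧ ((P ⊃ P) ⊃ R)) ∧ ((Q ∨ ¬Q) ∧ Q)): Gödel ¬ of 0.7 = 0 (operand ≠ 0)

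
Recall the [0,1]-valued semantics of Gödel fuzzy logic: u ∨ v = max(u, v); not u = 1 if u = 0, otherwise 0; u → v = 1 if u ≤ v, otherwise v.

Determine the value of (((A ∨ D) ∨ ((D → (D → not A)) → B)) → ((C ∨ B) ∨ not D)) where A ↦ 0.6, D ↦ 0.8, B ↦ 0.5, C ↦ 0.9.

0.90

(A ∨ D) = max(0.6, 0.8) = 0.8
not A: Gödel ¬ of 0.6 = 0 (operand ≠ 0)
(D → not A): 0.8 > 0, so result = 0
(D → (D → not A)): 0.8 > 0, so result = 0
((D → (D → not A)) → B): 0 ≤ 0.5, so result = 1
((A ∨ D) ∨ ((D → (D → not A)) → B)) = max(0.8, 1) = 1
(C ∨ B) = max(0.9, 0.5) = 0.9
not D: Gödel ¬ of 0.8 = 0 (operand ≠ 0)
((C ∨ B) ∨ not D) = max(0.9, 0) = 0.9
(((A ∨ D) ∨ ((D → (D → not A)) → B)) → ((C ∨ B) ∨ not D)): 1 > 0.9, so result = 0.9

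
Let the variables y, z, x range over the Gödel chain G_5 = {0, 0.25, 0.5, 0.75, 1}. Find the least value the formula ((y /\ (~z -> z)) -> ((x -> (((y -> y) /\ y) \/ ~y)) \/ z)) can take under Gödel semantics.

1.00

Every assignment gives 1. For instance at y = 0, z = 0, x = 0:
  ~z: Gödel ¬ of 0 = 1 (operand is 0)
  (~z -> z): 1 > 0, so result = 0
  (y /\ (~z -> z)) = min(0, 0) = 0
  (y -> y): 0 ≤ 0, so result = 1
  ((y -> y) /\ y) = min(1, 0) = 0
  ~y: Gödel ¬ of 0 = 1 (operand is 0)
  (((y -> y) /\ y) \/ ~y) = max(0, 1) = 1
  (x -> (((y -> y) /\ y) \/ ~y)): 0 ≤ 1, so result = 1
  ((x -> (((y -> y) /\ y) \/ ~y)) \/ z) = max(1, 0) = 1
  ((y /\ (~z -> z)) -> ((x -> (((y -> y) /\ y) \/ ~y)) \/ z)): 0 ≤ 1, so result = 1
All 125 assignments give value 1 — the formula is a G_5-tautology.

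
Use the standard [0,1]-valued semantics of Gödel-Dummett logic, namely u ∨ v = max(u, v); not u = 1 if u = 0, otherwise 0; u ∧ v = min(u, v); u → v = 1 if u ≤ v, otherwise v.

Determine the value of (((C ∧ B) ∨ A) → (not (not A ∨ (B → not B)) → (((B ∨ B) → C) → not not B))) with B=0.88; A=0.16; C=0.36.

(C ∧ B) = min(0.36, 0.88) = 0.36
((C ∧ B) ∨ A) = max(0.36, 0.16) = 0.36
not A: Gödel ¬ of 0.16 = 0 (operand ≠ 0)
not B: Gödel ¬ of 0.88 = 0 (operand ≠ 0)
(B → not B): 0.88 > 0, so result = 0
(not A ∨ (B → not B)) = max(0, 0) = 0
not (not A ∨ (B → not B)): Gödel ¬ of 0 = 1 (operand is 0)
(B ∨ B) = max(0.88, 0.88) = 0.88
((B ∨ B) → C): 0.88 > 0.36, so result = 0.36
not B: Gödel ¬ of 0.88 = 0 (operand ≠ 0)
not not B: Gödel ¬ of 0 = 1 (operand is 0)
(((B ∨ B) → C) → not not B): 0.36 ≤ 1, so result = 1
(not (not A ∨ (B → not B)) → (((B ∨ B) → C) → not not B)): 1 ≤ 1, so result = 1
(((C ∧ B) ∨ A) → (not (not A ∨ (B → not B)) → (((B ∨ B) → C) → not not B))): 0.36 ≤ 1, so result = 1

1.00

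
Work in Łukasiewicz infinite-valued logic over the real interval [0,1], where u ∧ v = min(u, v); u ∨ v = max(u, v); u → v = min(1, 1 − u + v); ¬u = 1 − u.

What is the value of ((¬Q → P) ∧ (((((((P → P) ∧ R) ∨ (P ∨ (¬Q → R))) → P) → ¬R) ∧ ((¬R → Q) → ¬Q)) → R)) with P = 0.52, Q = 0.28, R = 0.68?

0.80

¬Q: Łukasiewicz ¬ gives 1 − 0.28 = 0.72
(¬Q → P): min(1, 1 − 0.72 + 0.52) = 0.8
(P → P): min(1, 1 − 0.52 + 0.52) = 1
((P → P) ∧ R) = min(1, 0.68) = 0.68
¬Q: Łukasiewicz ¬ gives 1 − 0.28 = 0.72
(¬Q → R): min(1, 1 − 0.72 + 0.68) = 0.96
(P ∨ (¬Q → R)) = max(0.52, 0.96) = 0.96
(((P → P) ∧ R) ∨ (P ∨ (¬Q → R))) = max(0.68, 0.96) = 0.96
((((P → P) ∧ R) ∨ (P ∨ (¬Q → R))) → P): min(1, 1 − 0.96 + 0.52) = 0.56
¬R: Łukasiewicz ¬ gives 1 − 0.68 = 0.32
(((((P → P) ∧ R) ∨ (P ∨ (¬Q → R))) → P) → ¬R): min(1, 1 − 0.56 + 0.32) = 0.76
¬R: Łukasiewicz ¬ gives 1 − 0.68 = 0.32
(¬R → Q): min(1, 1 − 0.32 + 0.28) = 0.96
¬Q: Łukasiewicz ¬ gives 1 − 0.28 = 0.72
((¬R → Q) → ¬Q): min(1, 1 − 0.96 + 0.72) = 0.76
((((((P → P) ∧ R) ∨ (P ∨ (¬Q → R))) → P) → ¬R) ∧ ((¬R → Q) → ¬Q)) = min(0.76, 0.76) = 0.76
(((((((P → P) ∧ R) ∨ (P ∨ (¬Q → R))) → P) → ¬R) ∧ ((¬R → Q) → ¬Q)) → R): min(1, 1 − 0.76 + 0.68) = 0.92
((¬Q → P) ∧ (((((((P → P) ∧ R) ∨ (P ∨ (¬Q → R))) → P) → ¬R) ∧ ((¬R → Q) → ¬Q)) → R)) = min(0.8, 0.92) = 0.8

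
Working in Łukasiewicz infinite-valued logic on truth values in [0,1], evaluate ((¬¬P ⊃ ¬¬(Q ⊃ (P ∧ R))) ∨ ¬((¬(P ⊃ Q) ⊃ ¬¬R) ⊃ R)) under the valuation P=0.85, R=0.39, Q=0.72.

¬P: Łukasiewicz ¬ gives 1 − 0.85 = 0.15
¬¬P: Łukasiewicz ¬ gives 1 − 0.15 = 0.85
(P ∧ R) = min(0.85, 0.39) = 0.39
(Q ⊃ (P ∧ R)): min(1, 1 − 0.72 + 0.39) = 0.67
¬(Q ⊃ (P ∧ R)): Łukasiewicz ¬ gives 1 − 0.67 = 0.33
¬¬(Q ⊃ (P ∧ R)): Łukasiewicz ¬ gives 1 − 0.33 = 0.67
(¬¬P ⊃ ¬¬(Q ⊃ (P ∧ R))): min(1, 1 − 0.85 + 0.67) = 0.82
(P ⊃ Q): min(1, 1 − 0.85 + 0.72) = 0.87
¬(P ⊃ Q): Łukasiewicz ¬ gives 1 − 0.87 = 0.13
¬R: Łukasiewicz ¬ gives 1 − 0.39 = 0.61
¬¬R: Łukasiewicz ¬ gives 1 − 0.61 = 0.39
(¬(P ⊃ Q) ⊃ ¬¬R): min(1, 1 − 0.13 + 0.39) = 1
((¬(P ⊃ Q) ⊃ ¬¬R) ⊃ R): min(1, 1 − 1 + 0.39) = 0.39
¬((¬(P ⊃ Q) ⊃ ¬¬R) ⊃ R): Łukasiewicz ¬ gives 1 − 0.39 = 0.61
((¬¬P ⊃ ¬¬(Q ⊃ (P ∧ R))) ∨ ¬((¬(P ⊃ Q) ⊃ ¬¬R) ⊃ R)) = max(0.82, 0.61) = 0.82

0.82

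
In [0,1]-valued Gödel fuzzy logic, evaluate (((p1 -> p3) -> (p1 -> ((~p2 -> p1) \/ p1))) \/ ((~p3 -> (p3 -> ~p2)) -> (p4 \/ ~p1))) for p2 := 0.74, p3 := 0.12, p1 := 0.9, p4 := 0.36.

(p1 -> p3): 0.9 > 0.12, so result = 0.12
~p2: Gödel ¬ of 0.74 = 0 (operand ≠ 0)
(~p2 -> p1): 0 ≤ 0.9, so result = 1
((~p2 -> p1) \/ p1) = max(1, 0.9) = 1
(p1 -> ((~p2 -> p1) \/ p1)): 0.9 ≤ 1, so result = 1
((p1 -> p3) -> (p1 -> ((~p2 -> p1) \/ p1))): 0.12 ≤ 1, so result = 1
~p3: Gödel ¬ of 0.12 = 0 (operand ≠ 0)
~p2: Gödel ¬ of 0.74 = 0 (operand ≠ 0)
(p3 -> ~p2): 0.12 > 0, so result = 0
(~p3 -> (p3 -> ~p2)): 0 ≤ 0, so result = 1
~p1: Gödel ¬ of 0.9 = 0 (operand ≠ 0)
(p4 \/ ~p1) = max(0.36, 0) = 0.36
((~p3 -> (p3 -> ~p2)) -> (p4 \/ ~p1)): 1 > 0.36, so result = 0.36
(((p1 -> p3) -> (p1 -> ((~p2 -> p1) \/ p1))) \/ ((~p3 -> (p3 -> ~p2)) -> (p4 \/ ~p1))) = max(1, 0.36) = 1

1.00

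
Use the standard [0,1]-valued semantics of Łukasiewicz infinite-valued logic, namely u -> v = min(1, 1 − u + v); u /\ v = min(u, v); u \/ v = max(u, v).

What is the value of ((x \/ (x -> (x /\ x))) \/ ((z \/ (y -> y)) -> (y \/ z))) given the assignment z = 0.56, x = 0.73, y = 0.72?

(x /\ x) = min(0.73, 0.73) = 0.73
(x -> (x /\ x)): min(1, 1 − 0.73 + 0.73) = 1
(x \/ (x -> (x /\ x))) = max(0.73, 1) = 1
(y -> y): min(1, 1 − 0.72 + 0.72) = 1
(z \/ (y -> y)) = max(0.56, 1) = 1
(y \/ z) = max(0.72, 0.56) = 0.72
((z \/ (y -> y)) -> (y \/ z)): min(1, 1 − 1 + 0.72) = 0.72
((x \/ (x -> (x /\ x))) \/ ((z \/ (y -> y)) -> (y \/ z))) = max(1, 0.72) = 1

1.00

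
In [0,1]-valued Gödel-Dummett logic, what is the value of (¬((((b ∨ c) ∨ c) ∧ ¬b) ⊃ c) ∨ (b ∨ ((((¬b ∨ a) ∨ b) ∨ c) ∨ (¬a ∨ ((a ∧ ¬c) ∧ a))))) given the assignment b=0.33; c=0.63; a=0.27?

0.63

(b ∨ c) = max(0.33, 0.63) = 0.63
((b ∨ c) ∨ c) = max(0.63, 0.63) = 0.63
¬b: Gödel ¬ of 0.33 = 0 (operand ≠ 0)
(((b ∨ c) ∨ c) ∧ ¬b) = min(0.63, 0) = 0
((((b ∨ c) ∨ c) ∧ ¬b) ⊃ c): 0 ≤ 0.63, so result = 1
¬((((b ∨ c) ∨ c) ∧ ¬b) ⊃ c): Gödel ¬ of 1 = 0 (operand ≠ 0)
¬b: Gödel ¬ of 0.33 = 0 (operand ≠ 0)
(¬b ∨ a) = max(0, 0.27) = 0.27
((¬b ∨ a) ∨ b) = max(0.27, 0.33) = 0.33
(((¬b ∨ a) ∨ b) ∨ c) = max(0.33, 0.63) = 0.63
¬a: Gödel ¬ of 0.27 = 0 (operand ≠ 0)
¬c: Gödel ¬ of 0.63 = 0 (operand ≠ 0)
(a ∧ ¬c) = min(0.27, 0) = 0
((a ∧ ¬c) ∧ a) = min(0, 0.27) = 0
(¬a ∨ ((a ∧ ¬c) ∧ a)) = max(0, 0) = 0
((((¬b ∨ a) ∨ b) ∨ c) ∨ (¬a ∨ ((a ∧ ¬c) ∧ a))) = max(0.63, 0) = 0.63
(b ∨ ((((¬b ∨ a) ∨ b) ∨ c) ∨ (¬a ∨ ((a ∧ ¬c) ∧ a)))) = max(0.33, 0.63) = 0.63
(¬((((b ∨ c) ∨ c) ∧ ¬b) ⊃ c) ∨ (b ∨ ((((¬b ∨ a) ∨ b) ∨ c) ∨ (¬a ∨ ((a ∧ ¬c) ∧ a))))) = max(0, 0.63) = 0.63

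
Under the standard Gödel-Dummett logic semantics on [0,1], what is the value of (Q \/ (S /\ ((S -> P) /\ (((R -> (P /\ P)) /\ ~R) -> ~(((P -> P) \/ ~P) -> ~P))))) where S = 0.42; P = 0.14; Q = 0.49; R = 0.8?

(S -> P): 0.42 > 0.14, so result = 0.14
(P /\ P) = min(0.14, 0.14) = 0.14
(R -> (P /\ P)): 0.8 > 0.14, so result = 0.14
~R: Gödel ¬ of 0.8 = 0 (operand ≠ 0)
((R -> (P /\ P)) /\ ~R) = min(0.14, 0) = 0
(P -> P): 0.14 ≤ 0.14, so result = 1
~P: Gödel ¬ of 0.14 = 0 (operand ≠ 0)
((P -> P) \/ ~P) = max(1, 0) = 1
~P: Gödel ¬ of 0.14 = 0 (operand ≠ 0)
(((P -> P) \/ ~P) -> ~P): 1 > 0, so result = 0
~(((P -> P) \/ ~P) -> ~P): Gödel ¬ of 0 = 1 (operand is 0)
(((R -> (P /\ P)) /\ ~R) -> ~(((P -> P) \/ ~P) -> ~P)): 0 ≤ 1, so result = 1
((S -> P) /\ (((R -> (P /\ P)) /\ ~R) -> ~(((P -> P) \/ ~P) -> ~P))) = min(0.14, 1) = 0.14
(S /\ ((S -> P) /\ (((R -> (P /\ P)) /\ ~R) -> ~(((P -> P) \/ ~P) -> ~P)))) = min(0.42, 0.14) = 0.14
(Q \/ (S /\ ((S -> P) /\ (((R -> (P /\ P)) /\ ~R) -> ~(((P -> P) \/ ~P) -> ~P))))) = max(0.49, 0.14) = 0.49

0.49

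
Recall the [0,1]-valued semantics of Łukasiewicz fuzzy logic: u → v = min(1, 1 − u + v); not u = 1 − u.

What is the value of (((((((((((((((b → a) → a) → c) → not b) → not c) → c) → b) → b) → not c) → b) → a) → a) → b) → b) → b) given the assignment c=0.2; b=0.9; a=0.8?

0.90

(b → a): min(1, 1 − 0.9 + 0.8) = 0.9
((b → a) → a): min(1, 1 − 0.9 + 0.8) = 0.9
(((b → a) → a) → c): min(1, 1 − 0.9 + 0.2) = 0.3
not b: Łukasiewicz ¬ gives 1 − 0.9 = 0.1
((((b → a) → a) → c) → not b): min(1, 1 − 0.3 + 0.1) = 0.8
not c: Łukasiewicz ¬ gives 1 − 0.2 = 0.8
(((((b → a) → a) → c) → not b) → not c): min(1, 1 − 0.8 + 0.8) = 1
((((((b → a) → a) → c) → not b) → not c) → c): min(1, 1 − 1 + 0.2) = 0.2
(((((((b → a) → a) → c) → not b) → not c) → c) → b): min(1, 1 − 0.2 + 0.9) = 1
((((((((b → a) → a) → c) → not b) → not c) → c) → b) → b): min(1, 1 − 1 + 0.9) = 0.9
not c: Łukasiewicz ¬ gives 1 − 0.2 = 0.8
(((((((((b → a) → a) → c) → not b) → not c) → c) → b) → b) → not c): min(1, 1 − 0.9 + 0.8) = 0.9
((((((((((b → a) → a) → c) → not b) → not c) → c) → b) → b) → not c) → b): min(1, 1 − 0.9 + 0.9) = 1
(((((((((((b → a) → a) → c) → not b) → not c) → c) → b) → b) → not c) → b) → a): min(1, 1 − 1 + 0.8) = 0.8
((((((((((((b → a) → a) → c) → not b) → not c) → c) → b) → b) → not c) → b) → a) → a): min(1, 1 − 0.8 + 0.8) = 1
(((((((((((((b → a) → a) → c) → not b) → not c) → c) → b) → b) → not c) → b) → a) → a) → b): min(1, 1 − 1 + 0.9) = 0.9
((((((((((((((b → a) → a) → c) → not b) → not c) → c) → b) → b) → not c) → b) → a) → a) → b) → b): min(1, 1 − 0.9 + 0.9) = 1
(((((((((((((((b → a) → a) → c) → not b) → not c) → c) → b) → b) → not c) → b) → a) → a) → b) → b) → b): min(1, 1 − 1 + 0.9) = 0.9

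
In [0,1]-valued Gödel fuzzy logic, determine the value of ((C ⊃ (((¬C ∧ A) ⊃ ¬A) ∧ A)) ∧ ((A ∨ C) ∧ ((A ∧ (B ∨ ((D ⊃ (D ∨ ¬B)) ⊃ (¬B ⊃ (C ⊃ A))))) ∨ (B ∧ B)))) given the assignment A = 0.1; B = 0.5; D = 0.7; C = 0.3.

¬C: Gödel ¬ of 0.3 = 0 (operand ≠ 0)
(¬C ∧ A) = min(0, 0.1) = 0
¬A: Gödel ¬ of 0.1 = 0 (operand ≠ 0)
((¬C ∧ A) ⊃ ¬A): 0 ≤ 0, so result = 1
(((¬C ∧ A) ⊃ ¬A) ∧ A) = min(1, 0.1) = 0.1
(C ⊃ (((¬C ∧ A) ⊃ ¬A) ∧ A)): 0.3 > 0.1, so result = 0.1
(A ∨ C) = max(0.1, 0.3) = 0.3
¬B: Gödel ¬ of 0.5 = 0 (operand ≠ 0)
(D ∨ ¬B) = max(0.7, 0) = 0.7
(D ⊃ (D ∨ ¬B)): 0.7 ≤ 0.7, so result = 1
¬B: Gödel ¬ of 0.5 = 0 (operand ≠ 0)
(C ⊃ A): 0.3 > 0.1, so result = 0.1
(¬B ⊃ (C ⊃ A)): 0 ≤ 0.1, so result = 1
((D ⊃ (D ∨ ¬B)) ⊃ (¬B ⊃ (C ⊃ A))): 1 ≤ 1, so result = 1
(B ∨ ((D ⊃ (D ∨ ¬B)) ⊃ (¬B ⊃ (C ⊃ A)))) = max(0.5, 1) = 1
(A ∧ (B ∨ ((D ⊃ (D ∨ ¬B)) ⊃ (¬B ⊃ (C ⊃ A))))) = min(0.1, 1) = 0.1
(B ∧ B) = min(0.5, 0.5) = 0.5
((A ∧ (B ∨ ((D ⊃ (D ∨ ¬B)) ⊃ (¬B ⊃ (C ⊃ A))))) ∨ (B ∧ B)) = max(0.1, 0.5) = 0.5
((A ∨ C) ∧ ((A ∧ (B ∨ ((D ⊃ (D ∨ ¬B)) ⊃ (¬B ⊃ (C ⊃ A))))) ∨ (B ∧ B))) = min(0.3, 0.5) = 0.3
((C ⊃ (((¬C ∧ A) ⊃ ¬A) ∧ A)) ∧ ((A ∨ C) ∧ ((A ∧ (B ∨ ((D ⊃ (D ∨ ¬B)) ⊃ (¬B ⊃ (C ⊃ A))))) ∨ (B ∧ B)))) = min(0.1, 0.3) = 0.1

0.10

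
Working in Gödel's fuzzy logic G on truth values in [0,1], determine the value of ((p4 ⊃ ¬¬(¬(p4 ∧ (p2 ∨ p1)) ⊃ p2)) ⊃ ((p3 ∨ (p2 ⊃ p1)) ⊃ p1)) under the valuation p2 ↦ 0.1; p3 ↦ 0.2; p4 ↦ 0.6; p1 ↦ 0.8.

0.80

(p2 ∨ p1) = max(0.1, 0.8) = 0.8
(p4 ∧ (p2 ∨ p1)) = min(0.6, 0.8) = 0.6
¬(p4 ∧ (p2 ∨ p1)): Gödel ¬ of 0.6 = 0 (operand ≠ 0)
(¬(p4 ∧ (p2 ∨ p1)) ⊃ p2): 0 ≤ 0.1, so result = 1
¬(¬(p4 ∧ (p2 ∨ p1)) ⊃ p2): Gödel ¬ of 1 = 0 (operand ≠ 0)
¬¬(¬(p4 ∧ (p2 ∨ p1)) ⊃ p2): Gödel ¬ of 0 = 1 (operand is 0)
(p4 ⊃ ¬¬(¬(p4 ∧ (p2 ∨ p1)) ⊃ p2)): 0.6 ≤ 1, so result = 1
(p2 ⊃ p1): 0.1 ≤ 0.8, so result = 1
(p3 ∨ (p2 ⊃ p1)) = max(0.2, 1) = 1
((p3 ∨ (p2 ⊃ p1)) ⊃ p1): 1 > 0.8, so result = 0.8
((p4 ⊃ ¬¬(¬(p4 ∧ (p2 ∨ p1)) ⊃ p2)) ⊃ ((p3 ∨ (p2 ⊃ p1)) ⊃ p1)): 1 > 0.8, so result = 0.8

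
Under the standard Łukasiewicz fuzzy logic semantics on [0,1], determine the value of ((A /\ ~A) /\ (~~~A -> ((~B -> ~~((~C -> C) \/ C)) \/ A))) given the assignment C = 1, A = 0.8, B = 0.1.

~A: Łukasiewicz ¬ gives 1 − 0.8 = 0.2
(A /\ ~A) = min(0.8, 0.2) = 0.2
~A: Łukasiewicz ¬ gives 1 − 0.8 = 0.2
~~A: Łukasiewicz ¬ gives 1 − 0.2 = 0.8
~~~A: Łukasiewicz ¬ gives 1 − 0.8 = 0.2
~B: Łukasiewicz ¬ gives 1 − 0.1 = 0.9
~C: Łukasiewicz ¬ gives 1 − 1 = 0
(~C -> C): min(1, 1 − 0 + 1) = 1
((~C -> C) \/ C) = max(1, 1) = 1
~((~C -> C) \/ C): Łukasiewicz ¬ gives 1 − 1 = 0
~~((~C -> C) \/ C): Łukasiewicz ¬ gives 1 − 0 = 1
(~B -> ~~((~C -> C) \/ C)): min(1, 1 − 0.9 + 1) = 1
((~B -> ~~((~C -> C) \/ C)) \/ A) = max(1, 0.8) = 1
(~~~A -> ((~B -> ~~((~C -> C) \/ C)) \/ A)): min(1, 1 − 0.2 + 1) = 1
((A /\ ~A) /\ (~~~A -> ((~B -> ~~((~C -> C) \/ C)) \/ A))) = min(0.2, 1) = 0.2

0.20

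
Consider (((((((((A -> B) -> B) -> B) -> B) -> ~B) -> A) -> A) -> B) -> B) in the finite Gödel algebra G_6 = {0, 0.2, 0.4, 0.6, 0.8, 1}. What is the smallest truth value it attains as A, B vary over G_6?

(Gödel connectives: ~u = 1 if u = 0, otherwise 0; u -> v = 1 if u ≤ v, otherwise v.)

The minimum is attained at A = 0, B = 0.2:
  (A -> B): 0 ≤ 0.2, so result = 1
  ((A -> B) -> B): 1 > 0.2, so result = 0.2
  (((A -> B) -> B) -> B): 0.2 ≤ 0.2, so result = 1
  ((((A -> B) -> B) -> B) -> B): 1 > 0.2, so result = 0.2
  ~B: Gödel ¬ of 0.2 = 0 (operand ≠ 0)
  (((((A -> B) -> B) -> B) -> B) -> ~B): 0.2 > 0, so result = 0
  ((((((A -> B) -> B) -> B) -> B) -> ~B) -> A): 0 ≤ 0, so result = 1
  (((((((A -> B) -> B) -> B) -> B) -> ~B) -> A) -> A): 1 > 0, so result = 0
  ((((((((A -> B) -> B) -> B) -> B) -> ~B) -> A) -> A) -> B): 0 ≤ 0.2, so result = 1
  (((((((((A -> B) -> B) -> B) -> B) -> ~B) -> A) -> A) -> B) -> B): 1 > 0.2, so result = 0.2
Checking all 36 assignments confirms none give a value below 0.20.

0.20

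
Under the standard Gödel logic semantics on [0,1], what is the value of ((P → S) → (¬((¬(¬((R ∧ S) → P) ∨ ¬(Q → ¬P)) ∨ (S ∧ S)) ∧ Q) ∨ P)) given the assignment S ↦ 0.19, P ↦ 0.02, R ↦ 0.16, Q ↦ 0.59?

0.02

(P → S): 0.02 ≤ 0.19, so result = 1
(R ∧ S) = min(0.16, 0.19) = 0.16
((R ∧ S) → P): 0.16 > 0.02, so result = 0.02
¬((R ∧ S) → P): Gödel ¬ of 0.02 = 0 (operand ≠ 0)
¬P: Gödel ¬ of 0.02 = 0 (operand ≠ 0)
(Q → ¬P): 0.59 > 0, so result = 0
¬(Q → ¬P): Gödel ¬ of 0 = 1 (operand is 0)
(¬((R ∧ S) → P) ∨ ¬(Q → ¬P)) = max(0, 1) = 1
¬(¬((R ∧ S) → P) ∨ ¬(Q → ¬P)): Gödel ¬ of 1 = 0 (operand ≠ 0)
(S ∧ S) = min(0.19, 0.19) = 0.19
(¬(¬((R ∧ S) → P) ∨ ¬(Q → ¬P)) ∨ (S ∧ S)) = max(0, 0.19) = 0.19
((¬(¬((R ∧ S) → P) ∨ ¬(Q → ¬P)) ∨ (S ∧ S)) ∧ Q) = min(0.19, 0.59) = 0.19
¬((¬(¬((R ∧ S) → P) ∨ ¬(Q → ¬P)) ∨ (S ∧ S)) ∧ Q): Gödel ¬ of 0.19 = 0 (operand ≠ 0)
(¬((¬(¬((R ∧ S) → P) ∨ ¬(Q → ¬P)) ∨ (S ∧ S)) ∧ Q) ∨ P) = max(0, 0.02) = 0.02
((P → S) → (¬((¬(¬((R ∧ S) → P) ∨ ¬(Q → ¬P)) ∨ (S ∧ S)) ∧ Q) ∨ P)): 1 > 0.02, so result = 0.02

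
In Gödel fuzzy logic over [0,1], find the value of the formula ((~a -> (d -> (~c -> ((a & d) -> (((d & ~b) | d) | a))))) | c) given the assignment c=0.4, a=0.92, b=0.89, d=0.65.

1.00

~a: Gödel ¬ of 0.92 = 0 (operand ≠ 0)
~c: Gödel ¬ of 0.4 = 0 (operand ≠ 0)
(a & d) = min(0.92, 0.65) = 0.65
~b: Gödel ¬ of 0.89 = 0 (operand ≠ 0)
(d & ~b) = min(0.65, 0) = 0
((d & ~b) | d) = max(0, 0.65) = 0.65
(((d & ~b) | d) | a) = max(0.65, 0.92) = 0.92
((a & d) -> (((d & ~b) | d) | a)): 0.65 ≤ 0.92, so result = 1
(~c -> ((a & d) -> (((d & ~b) | d) | a))): 0 ≤ 1, so result = 1
(d -> (~c -> ((a & d) -> (((d & ~b) | d) | a)))): 0.65 ≤ 1, so result = 1
(~a -> (d -> (~c -> ((a & d) -> (((d & ~b) | d) | a))))): 0 ≤ 1, so result = 1
((~a -> (d -> (~c -> ((a & d) -> (((d & ~b) | d) | a))))) | c) = max(1, 0.4) = 1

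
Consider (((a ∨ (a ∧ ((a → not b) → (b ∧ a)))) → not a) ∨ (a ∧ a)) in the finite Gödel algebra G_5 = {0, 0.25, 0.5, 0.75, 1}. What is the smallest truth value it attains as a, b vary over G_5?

0.25

The minimum is attained at a = 0.25, b = 0:
  not b: Gödel ¬ of 0 = 1 (operand is 0)
  (a → not b): 0.25 ≤ 1, so result = 1
  (b ∧ a) = min(0, 0.25) = 0
  ((a → not b) → (b ∧ a)): 1 > 0, so result = 0
  (a ∧ ((a → not b) → (b ∧ a))) = min(0.25, 0) = 0
  (a ∨ (a ∧ ((a → not b) → (b ∧ a)))) = max(0.25, 0) = 0.25
  not a: Gödel ¬ of 0.25 = 0 (operand ≠ 0)
  ((a ∨ (a ∧ ((a → not b) → (b ∧ a)))) → not a): 0.25 > 0, so result = 0
  (a ∧ a) = min(0.25, 0.25) = 0.25
  (((a ∨ (a ∧ ((a → not b) → (b ∧ a)))) → not a) ∨ (a ∧ a)) = max(0, 0.25) = 0.25
Checking all 25 assignments confirms none give a value below 0.25.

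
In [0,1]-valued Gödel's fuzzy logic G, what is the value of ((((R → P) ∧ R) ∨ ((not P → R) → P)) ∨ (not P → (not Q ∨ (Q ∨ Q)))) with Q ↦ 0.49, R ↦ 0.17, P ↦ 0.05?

1.00

(R → P): 0.17 > 0.05, so result = 0.05
((R → P) ∧ R) = min(0.05, 0.17) = 0.05
not P: Gödel ¬ of 0.05 = 0 (operand ≠ 0)
(not P → R): 0 ≤ 0.17, so result = 1
((not P → R) → P): 1 > 0.05, so result = 0.05
(((R → P) ∧ R) ∨ ((not P → R) → P)) = max(0.05, 0.05) = 0.05
not P: Gödel ¬ of 0.05 = 0 (operand ≠ 0)
not Q: Gödel ¬ of 0.49 = 0 (operand ≠ 0)
(Q ∨ Q) = max(0.49, 0.49) = 0.49
(not Q ∨ (Q ∨ Q)) = max(0, 0.49) = 0.49
(not P → (not Q ∨ (Q ∨ Q))): 0 ≤ 0.49, so result = 1
((((R → P) ∧ R) ∨ ((not P → R) → P)) ∨ (not P → (not Q ∨ (Q ∨ Q)))) = max(0.05, 1) = 1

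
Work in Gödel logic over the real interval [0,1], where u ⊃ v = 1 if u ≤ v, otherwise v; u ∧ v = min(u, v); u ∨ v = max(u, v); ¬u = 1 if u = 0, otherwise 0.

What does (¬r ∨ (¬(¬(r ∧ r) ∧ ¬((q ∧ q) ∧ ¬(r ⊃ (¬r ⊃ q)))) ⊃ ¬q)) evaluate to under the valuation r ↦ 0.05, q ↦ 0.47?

0.00

¬r: Gödel ¬ of 0.05 = 0 (operand ≠ 0)
(r ∧ r) = min(0.05, 0.05) = 0.05
¬(r ∧ r): Gödel ¬ of 0.05 = 0 (operand ≠ 0)
(q ∧ q) = min(0.47, 0.47) = 0.47
¬r: Gödel ¬ of 0.05 = 0 (operand ≠ 0)
(¬r ⊃ q): 0 ≤ 0.47, so result = 1
(r ⊃ (¬r ⊃ q)): 0.05 ≤ 1, so result = 1
¬(r ⊃ (¬r ⊃ q)): Gödel ¬ of 1 = 0 (operand ≠ 0)
((q ∧ q) ∧ ¬(r ⊃ (¬r ⊃ q))) = min(0.47, 0) = 0
¬((q ∧ q) ∧ ¬(r ⊃ (¬r ⊃ q))): Gödel ¬ of 0 = 1 (operand is 0)
(¬(r ∧ r) ∧ ¬((q ∧ q) ∧ ¬(r ⊃ (¬r ⊃ q)))) = min(0, 1) = 0
¬(¬(r ∧ r) ∧ ¬((q ∧ q) ∧ ¬(r ⊃ (¬r ⊃ q)))): Gödel ¬ of 0 = 1 (operand is 0)
¬q: Gödel ¬ of 0.47 = 0 (operand ≠ 0)
(¬(¬(r ∧ r) ∧ ¬((q ∧ q) ∧ ¬(r ⊃ (¬r ⊃ q)))) ⊃ ¬q): 1 > 0, so result = 0
(¬r ∨ (¬(¬(r ∧ r) ∧ ¬((q ∧ q) ∧ ¬(r ⊃ (¬r ⊃ q)))) ⊃ ¬q)) = max(0, 0) = 0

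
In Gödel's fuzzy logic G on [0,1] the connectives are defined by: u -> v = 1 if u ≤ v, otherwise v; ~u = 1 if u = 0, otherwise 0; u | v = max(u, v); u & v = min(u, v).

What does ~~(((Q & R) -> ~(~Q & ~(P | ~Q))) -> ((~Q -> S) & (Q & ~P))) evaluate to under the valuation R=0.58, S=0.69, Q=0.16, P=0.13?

(Q & R) = min(0.16, 0.58) = 0.16
~Q: Gödel ¬ of 0.16 = 0 (operand ≠ 0)
~Q: Gödel ¬ of 0.16 = 0 (operand ≠ 0)
(P | ~Q) = max(0.13, 0) = 0.13
~(P | ~Q): Gödel ¬ of 0.13 = 0 (operand ≠ 0)
(~Q & ~(P | ~Q)) = min(0, 0) = 0
~(~Q & ~(P | ~Q)): Gödel ¬ of 0 = 1 (operand is 0)
((Q & R) -> ~(~Q & ~(P | ~Q))): 0.16 ≤ 1, so result = 1
~Q: Gödel ¬ of 0.16 = 0 (operand ≠ 0)
(~Q -> S): 0 ≤ 0.69, so result = 1
~P: Gödel ¬ of 0.13 = 0 (operand ≠ 0)
(Q & ~P) = min(0.16, 0) = 0
((~Q -> S) & (Q & ~P)) = min(1, 0) = 0
(((Q & R) -> ~(~Q & ~(P | ~Q))) -> ((~Q -> S) & (Q & ~P))): 1 > 0, so result = 0
~(((Q & R) -> ~(~Q & ~(P | ~Q))) -> ((~Q -> S) & (Q & ~P))): Gödel ¬ of 0 = 1 (operand is 0)
~~(((Q & R) -> ~(~Q & ~(P | ~Q))) -> ((~Q -> S) & (Q & ~P))): Gödel ¬ of 1 = 0 (operand ≠ 0)

0.00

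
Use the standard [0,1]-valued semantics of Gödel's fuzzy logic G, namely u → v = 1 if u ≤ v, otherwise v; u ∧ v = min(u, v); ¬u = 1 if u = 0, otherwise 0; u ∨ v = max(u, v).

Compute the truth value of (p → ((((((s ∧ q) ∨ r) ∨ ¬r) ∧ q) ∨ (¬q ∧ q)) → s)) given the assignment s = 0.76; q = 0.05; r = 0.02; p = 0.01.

1.00

(s ∧ q) = min(0.76, 0.05) = 0.05
((s ∧ q) ∨ r) = max(0.05, 0.02) = 0.05
¬r: Gödel ¬ of 0.02 = 0 (operand ≠ 0)
(((s ∧ q) ∨ r) ∨ ¬r) = max(0.05, 0) = 0.05
((((s ∧ q) ∨ r) ∨ ¬r) ∧ q) = min(0.05, 0.05) = 0.05
¬q: Gödel ¬ of 0.05 = 0 (operand ≠ 0)
(¬q ∧ q) = min(0, 0.05) = 0
(((((s ∧ q) ∨ r) ∨ ¬r) ∧ q) ∨ (¬q ∧ q)) = max(0.05, 0) = 0.05
((((((s ∧ q) ∨ r) ∨ ¬r) ∧ q) ∨ (¬q ∧ q)) → s): 0.05 ≤ 0.76, so result = 1
(p → ((((((s ∧ q) ∨ r) ∨ ¬r) ∧ q) ∨ (¬q ∧ q)) → s)): 0.01 ≤ 1, so result = 1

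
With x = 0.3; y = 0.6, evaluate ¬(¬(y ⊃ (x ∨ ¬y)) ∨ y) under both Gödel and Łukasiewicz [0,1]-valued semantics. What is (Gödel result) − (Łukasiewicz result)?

Gödel evaluation:
  ¬y: Gödel ¬ of 0.6 = 0 (operand ≠ 0)
  (x ∨ ¬y) = max(0.3, 0) = 0.3
  (y ⊃ (x ∨ ¬y)): 0.6 > 0.3, so result = 0.3
  ¬(y ⊃ (x ∨ ¬y)): Gödel ¬ of 0.3 = 0 (operand ≠ 0)
  (¬(y ⊃ (x ∨ ¬y)) ∨ y) = max(0, 0.6) = 0.6
  ¬(¬(y ⊃ (x ∨ ¬y)) ∨ y): Gödel ¬ of 0.6 = 0 (operand ≠ 0)
  Gödel value = 0
Łukasiewicz evaluation:
  ¬y: Łukasiewicz ¬ gives 1 − 0.6 = 0.4
  (x ∨ ¬y) = max(0.3, 0.4) = 0.4
  (y ⊃ (x ∨ ¬y)): min(1, 1 − 0.6 + 0.4) = 0.8
  ¬(y ⊃ (x ∨ ¬y)): Łukasiewicz ¬ gives 1 − 0.8 = 0.2
  (¬(y ⊃ (x ∨ ¬y)) ∨ y) = max(0.2, 0.6) = 0.6
  ¬(¬(y ⊃ (x ∨ ¬y)) ∨ y): Łukasiewicz ¬ gives 1 − 0.6 = 0.4
  Łukasiewicz value = 0.4
Difference: 0 − 0.4 = -0.40

-0.40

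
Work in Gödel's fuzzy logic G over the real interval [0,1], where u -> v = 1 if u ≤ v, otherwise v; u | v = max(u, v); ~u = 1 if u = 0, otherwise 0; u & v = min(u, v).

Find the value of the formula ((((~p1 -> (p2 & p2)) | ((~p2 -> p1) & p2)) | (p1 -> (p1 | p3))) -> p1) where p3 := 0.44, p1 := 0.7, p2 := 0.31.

~p1: Gödel ¬ of 0.7 = 0 (operand ≠ 0)
(p2 & p2) = min(0.31, 0.31) = 0.31
(~p1 -> (p2 & p2)): 0 ≤ 0.31, so result = 1
~p2: Gödel ¬ of 0.31 = 0 (operand ≠ 0)
(~p2 -> p1): 0 ≤ 0.7, so result = 1
((~p2 -> p1) & p2) = min(1, 0.31) = 0.31
((~p1 -> (p2 & p2)) | ((~p2 -> p1) & p2)) = max(1, 0.31) = 1
(p1 | p3) = max(0.7, 0.44) = 0.7
(p1 -> (p1 | p3)): 0.7 ≤ 0.7, so result = 1
(((~p1 -> (p2 & p2)) | ((~p2 -> p1) & p2)) | (p1 -> (p1 | p3))) = max(1, 1) = 1
((((~p1 -> (p2 & p2)) | ((~p2 -> p1) & p2)) | (p1 -> (p1 | p3))) -> p1): 1 > 0.7, so result = 0.7

0.70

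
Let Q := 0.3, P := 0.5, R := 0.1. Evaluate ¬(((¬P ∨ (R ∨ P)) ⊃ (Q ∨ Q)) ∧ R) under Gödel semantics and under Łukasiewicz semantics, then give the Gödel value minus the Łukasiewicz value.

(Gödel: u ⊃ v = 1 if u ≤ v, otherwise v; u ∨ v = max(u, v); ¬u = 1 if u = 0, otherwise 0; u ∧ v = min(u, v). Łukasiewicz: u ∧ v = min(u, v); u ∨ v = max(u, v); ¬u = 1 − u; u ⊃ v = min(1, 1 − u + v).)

-0.90

Gödel evaluation:
  ¬P: Gödel ¬ of 0.5 = 0 (operand ≠ 0)
  (R ∨ P) = max(0.1, 0.5) = 0.5
  (¬P ∨ (R ∨ P)) = max(0, 0.5) = 0.5
  (Q ∨ Q) = max(0.3, 0.3) = 0.3
  ((¬P ∨ (R ∨ P)) ⊃ (Q ∨ Q)): 0.5 > 0.3, so result = 0.3
  (((¬P ∨ (R ∨ P)) ⊃ (Q ∨ Q)) ∧ R) = min(0.3, 0.1) = 0.1
  ¬(((¬P ∨ (R ∨ P)) ⊃ (Q ∨ Q)) ∧ R): Gödel ¬ of 0.1 = 0 (operand ≠ 0)
  Gödel value = 0
Łukasiewicz evaluation:
  ¬P: Łukasiewicz ¬ gives 1 − 0.5 = 0.5
  (R ∨ P) = max(0.1, 0.5) = 0.5
  (¬P ∨ (R ∨ P)) = max(0.5, 0.5) = 0.5
  (Q ∨ Q) = max(0.3, 0.3) = 0.3
  ((¬P ∨ (R ∨ P)) ⊃ (Q ∨ Q)): min(1, 1 − 0.5 + 0.3) = 0.8
  (((¬P ∨ (R ∨ P)) ⊃ (Q ∨ Q)) ∧ R) = min(0.8, 0.1) = 0.1
  ¬(((¬P ∨ (R ∨ P)) ⊃ (Q ∨ Q)) ∧ R): Łukasiewicz ¬ gives 1 − 0.1 = 0.9
  Łukasiewicz value = 0.9
Difference: 0 − 0.9 = -0.90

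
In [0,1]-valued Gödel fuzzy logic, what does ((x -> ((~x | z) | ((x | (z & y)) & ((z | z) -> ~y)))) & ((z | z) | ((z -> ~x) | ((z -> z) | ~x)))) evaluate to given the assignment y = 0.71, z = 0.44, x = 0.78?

0.44

~x: Gödel ¬ of 0.78 = 0 (operand ≠ 0)
(~x | z) = max(0, 0.44) = 0.44
(z & y) = min(0.44, 0.71) = 0.44
(x | (z & y)) = max(0.78, 0.44) = 0.78
(z | z) = max(0.44, 0.44) = 0.44
~y: Gödel ¬ of 0.71 = 0 (operand ≠ 0)
((z | z) -> ~y): 0.44 > 0, so result = 0
((x | (z & y)) & ((z | z) -> ~y)) = min(0.78, 0) = 0
((~x | z) | ((x | (z & y)) & ((z | z) -> ~y))) = max(0.44, 0) = 0.44
(x -> ((~x | z) | ((x | (z & y)) & ((z | z) -> ~y)))): 0.78 > 0.44, so result = 0.44
(z | z) = max(0.44, 0.44) = 0.44
~x: Gödel ¬ of 0.78 = 0 (operand ≠ 0)
(z -> ~x): 0.44 > 0, so result = 0
(z -> z): 0.44 ≤ 0.44, so result = 1
~x: Gödel ¬ of 0.78 = 0 (operand ≠ 0)
((z -> z) | ~x) = max(1, 0) = 1
((z -> ~x) | ((z -> z) | ~x)) = max(0, 1) = 1
((z | z) | ((z -> ~x) | ((z -> z) | ~x))) = max(0.44, 1) = 1
((x -> ((~x | z) | ((x | (z & y)) & ((z | z) -> ~y)))) & ((z | z) | ((z -> ~x) | ((z -> z) | ~x)))) = min(0.44, 1) = 0.44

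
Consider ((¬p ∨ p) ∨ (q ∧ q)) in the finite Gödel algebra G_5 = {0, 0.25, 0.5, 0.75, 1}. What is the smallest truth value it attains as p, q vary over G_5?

0.25

The minimum is attained at p = 0.25, q = 0:
  ¬p: Gödel ¬ of 0.25 = 0 (operand ≠ 0)
  (¬p ∨ p) = max(0, 0.25) = 0.25
  (q ∧ q) = min(0, 0) = 0
  ((¬p ∨ p) ∨ (q ∧ q)) = max(0.25, 0) = 0.25
Checking all 25 assignments confirms none give a value below 0.25.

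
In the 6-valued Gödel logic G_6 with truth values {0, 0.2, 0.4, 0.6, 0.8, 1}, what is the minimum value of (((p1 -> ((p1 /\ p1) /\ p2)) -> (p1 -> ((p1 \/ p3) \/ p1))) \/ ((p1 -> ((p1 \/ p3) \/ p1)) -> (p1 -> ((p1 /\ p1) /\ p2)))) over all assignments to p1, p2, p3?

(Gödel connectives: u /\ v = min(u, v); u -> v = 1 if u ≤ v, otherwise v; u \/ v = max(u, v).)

Every assignment gives 1. For instance at p1 = 0, p2 = 0, p3 = 0:
  (p1 /\ p1) = min(0, 0) = 0
  ((p1 /\ p1) /\ p2) = min(0, 0) = 0
  (p1 -> ((p1 /\ p1) /\ p2)): 0 ≤ 0, so result = 1
  (p1 \/ p3) = max(0, 0) = 0
  ((p1 \/ p3) \/ p1) = max(0, 0) = 0
  (p1 -> ((p1 \/ p3) \/ p1)): 0 ≤ 0, so result = 1
  ((p1 -> ((p1 /\ p1) /\ p2)) -> (p1 -> ((p1 \/ p3) \/ p1))): 1 ≤ 1, so result = 1
  (p1 \/ p3) = max(0, 0) = 0
  ((p1 \/ p3) \/ p1) = max(0, 0) = 0
  (p1 -> ((p1 \/ p3) \/ p1)): 0 ≤ 0, so result = 1
  (p1 /\ p1) = min(0, 0) = 0
  ((p1 /\ p1) /\ p2) = min(0, 0) = 0
  (p1 -> ((p1 /\ p1) /\ p2)): 0 ≤ 0, so result = 1
  ((p1 -> ((p1 \/ p3) \/ p1)) -> (p1 -> ((p1 /\ p1) /\ p2))): 1 ≤ 1, so result = 1
  (((p1 -> ((p1 /\ p1) /\ p2)) -> (p1 -> ((p1 \/ p3) \/ p1))) \/ ((p1 -> ((p1 \/ p3) \/ p1)) -> (p1 -> ((p1 /\ p1) /\ p2)))) = max(1, 1) = 1
All 216 assignments give value 1 — the formula is a G_6-tautology.

1.00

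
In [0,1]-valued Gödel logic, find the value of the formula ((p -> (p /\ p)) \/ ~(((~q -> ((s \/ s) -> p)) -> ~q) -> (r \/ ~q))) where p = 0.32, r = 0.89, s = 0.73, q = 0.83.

(p /\ p) = min(0.32, 0.32) = 0.32
(p -> (p /\ p)): 0.32 ≤ 0.32, so result = 1
~q: Gödel ¬ of 0.83 = 0 (operand ≠ 0)
(s \/ s) = max(0.73, 0.73) = 0.73
((s \/ s) -> p): 0.73 > 0.32, so result = 0.32
(~q -> ((s \/ s) -> p)): 0 ≤ 0.32, so result = 1
~q: Gödel ¬ of 0.83 = 0 (operand ≠ 0)
((~q -> ((s \/ s) -> p)) -> ~q): 1 > 0, so result = 0
~q: Gödel ¬ of 0.83 = 0 (operand ≠ 0)
(r \/ ~q) = max(0.89, 0) = 0.89
(((~q -> ((s \/ s) -> p)) -> ~q) -> (r \/ ~q)): 0 ≤ 0.89, so result = 1
~(((~q -> ((s \/ s) -> p)) -> ~q) -> (r \/ ~q)): Gödel ¬ of 1 = 0 (operand ≠ 0)
((p -> (p /\ p)) \/ ~(((~q -> ((s \/ s) -> p)) -> ~q) -> (r \/ ~q))) = max(1, 0) = 1

1.00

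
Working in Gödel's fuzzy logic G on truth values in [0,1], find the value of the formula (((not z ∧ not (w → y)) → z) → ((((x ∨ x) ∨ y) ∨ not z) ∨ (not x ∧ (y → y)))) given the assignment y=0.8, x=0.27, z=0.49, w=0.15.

not z: Gödel ¬ of 0.49 = 0 (operand ≠ 0)
(w → y): 0.15 ≤ 0.8, so result = 1
not (w → y): Gödel ¬ of 1 = 0 (operand ≠ 0)
(not z ∧ not (w → y)) = min(0, 0) = 0
((not z ∧ not (w → y)) → z): 0 ≤ 0.49, so result = 1
(x ∨ x) = max(0.27, 0.27) = 0.27
((x ∨ x) ∨ y) = max(0.27, 0.8) = 0.8
not z: Gödel ¬ of 0.49 = 0 (operand ≠ 0)
(((x ∨ x) ∨ y) ∨ not z) = max(0.8, 0) = 0.8
not x: Gödel ¬ of 0.27 = 0 (operand ≠ 0)
(y → y): 0.8 ≤ 0.8, so result = 1
(not x ∧ (y → y)) = min(0, 1) = 0
((((x ∨ x) ∨ y) ∨ not z) ∨ (not x ∧ (y → y))) = max(0.8, 0) = 0.8
(((not z ∧ not (w → y)) → z) → ((((x ∨ x) ∨ y) ∨ not z) ∨ (not x ∧ (y → y)))): 1 > 0.8, so result = 0.8

0.80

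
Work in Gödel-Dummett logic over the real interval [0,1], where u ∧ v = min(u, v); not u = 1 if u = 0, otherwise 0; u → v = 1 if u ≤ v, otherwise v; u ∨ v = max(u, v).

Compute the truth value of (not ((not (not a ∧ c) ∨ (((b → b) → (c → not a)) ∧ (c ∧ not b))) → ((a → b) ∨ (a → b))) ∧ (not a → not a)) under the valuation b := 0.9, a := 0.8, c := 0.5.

0.00

not a: Gödel ¬ of 0.8 = 0 (operand ≠ 0)
(not a ∧ c) = min(0, 0.5) = 0
not (not a ∧ c): Gödel ¬ of 0 = 1 (operand is 0)
(b → b): 0.9 ≤ 0.9, so result = 1
not a: Gödel ¬ of 0.8 = 0 (operand ≠ 0)
(c → not a): 0.5 > 0, so result = 0
((b → b) → (c → not a)): 1 > 0, so result = 0
not b: Gödel ¬ of 0.9 = 0 (operand ≠ 0)
(c ∧ not b) = min(0.5, 0) = 0
(((b → b) → (c → not a)) ∧ (c ∧ not b)) = min(0, 0) = 0
(not (not a ∧ c) ∨ (((b → b) → (c → not a)) ∧ (c ∧ not b))) = max(1, 0) = 1
(a → b): 0.8 ≤ 0.9, so result = 1
(a → b): 0.8 ≤ 0.9, so result = 1
((a → b) ∨ (a → b)) = max(1, 1) = 1
((not (not a ∧ c) ∨ (((b → b) → (c → not a)) ∧ (c ∧ not b))) → ((a → b) ∨ (a → b))): 1 ≤ 1, so result = 1
not ((not (not a ∧ c) ∨ (((b → b) → (c → not a)) ∧ (c ∧ not b))) → ((a → b) ∨ (a → b))): Gödel ¬ of 1 = 0 (operand ≠ 0)
not a: Gödel ¬ of 0.8 = 0 (operand ≠ 0)
not a: Gödel ¬ of 0.8 = 0 (operand ≠ 0)
(not a → not a): 0 ≤ 0, so result = 1
(not ((not (not a ∧ c) ∨ (((b → b) → (c → not a)) ∧ (c ∧ not b))) → ((a → b) ∨ (a → b))) ∧ (not a → not a)) = min(0, 1) = 0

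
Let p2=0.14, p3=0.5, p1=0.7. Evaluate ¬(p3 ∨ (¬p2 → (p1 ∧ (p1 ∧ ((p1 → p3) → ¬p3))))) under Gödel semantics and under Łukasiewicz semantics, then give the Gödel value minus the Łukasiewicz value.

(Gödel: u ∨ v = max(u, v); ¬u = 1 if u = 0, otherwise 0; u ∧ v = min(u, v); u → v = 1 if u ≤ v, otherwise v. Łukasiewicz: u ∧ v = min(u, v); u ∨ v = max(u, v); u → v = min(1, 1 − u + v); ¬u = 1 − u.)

Gödel evaluation:
  ¬p2: Gödel ¬ of 0.14 = 0 (operand ≠ 0)
  (p1 → p3): 0.7 > 0.5, so result = 0.5
  ¬p3: Gödel ¬ of 0.5 = 0 (operand ≠ 0)
  ((p1 → p3) → ¬p3): 0.5 > 0, so result = 0
  (p1 ∧ ((p1 → p3) → ¬p3)) = min(0.7, 0) = 0
  (p1 ∧ (p1 ∧ ((p1 → p3) → ¬p3))) = min(0.7, 0) = 0
  (¬p2 → (p1 ∧ (p1 ∧ ((p1 → p3) → ¬p3)))): 0 ≤ 0, so result = 1
  (p3 ∨ (¬p2 → (p1 ∧ (p1 ∧ ((p1 → p3) → ¬p3))))) = max(0.5, 1) = 1
  ¬(p3 ∨ (¬p2 → (p1 ∧ (p1 ∧ ((p1 → p3) → ¬p3))))): Gödel ¬ of 1 = 0 (operand ≠ 0)
  Gödel value = 0
Łukasiewicz evaluation:
  ¬p2: Łukasiewicz ¬ gives 1 − 0.14 = 0.86
  (p1 → p3): min(1, 1 − 0.7 + 0.5) = 0.8
  ¬p3: Łukasiewicz ¬ gives 1 − 0.5 = 0.5
  ((p1 → p3) → ¬p3): min(1, 1 − 0.8 + 0.5) = 0.7
  (p1 ∧ ((p1 → p3) → ¬p3)) = min(0.7, 0.7) = 0.7
  (p1 ∧ (p1 ∧ ((p1 → p3) → ¬p3))) = min(0.7, 0.7) = 0.7
  (¬p2 → (p1 ∧ (p1 ∧ ((p1 → p3) → ¬p3)))): min(1, 1 − 0.86 + 0.7) = 0.84
  (p3 ∨ (¬p2 → (p1 ∧ (p1 ∧ ((p1 → p3) → ¬p3))))) = max(0.5, 0.84) = 0.84
  ¬(p3 ∨ (¬p2 → (p1 ∧ (p1 ∧ ((p1 → p3) → ¬p3))))): Łukasiewicz ¬ gives 1 − 0.84 = 0.16
  Łukasiewicz value = 0.16
Difference: 0 − 0.16 = -0.16

-0.16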